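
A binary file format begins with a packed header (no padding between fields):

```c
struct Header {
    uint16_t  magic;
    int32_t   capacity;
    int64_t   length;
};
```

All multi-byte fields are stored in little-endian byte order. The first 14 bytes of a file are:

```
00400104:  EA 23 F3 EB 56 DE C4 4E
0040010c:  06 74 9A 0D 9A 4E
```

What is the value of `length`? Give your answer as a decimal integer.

5663854438394515140

`length` follows `magic` (2 B), `capacity` (4 B), so it starts at offset 2 + 4 = 6 and occupies 8 bytes.
Bytes at offsets 6..13: C4 4E 06 74 9A 0D 9A 4E.
Little-endian: lowest address holds the least-significant byte.
Reassemble most-significant byte first: 4E 9A 0D 9A 74 06 4E C4 → 0x4E9A0D9A74064EC4.
0x4E9A0D9A74064EC4 = 5663854438394515140.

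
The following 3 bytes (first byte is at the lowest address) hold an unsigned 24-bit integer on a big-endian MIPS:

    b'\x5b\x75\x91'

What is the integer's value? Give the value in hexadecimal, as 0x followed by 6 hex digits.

In big-endian order the high byte comes first in memory.
The bytes are already most-significant first: 0x5B7591.

0x5B7591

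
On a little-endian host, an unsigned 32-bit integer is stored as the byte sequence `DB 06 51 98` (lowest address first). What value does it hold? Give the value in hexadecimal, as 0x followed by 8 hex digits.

In little-endian order the low byte comes first in memory.
Reassemble most-significant byte first: 98 51 06 DB → 0x985106DB.

0x985106DB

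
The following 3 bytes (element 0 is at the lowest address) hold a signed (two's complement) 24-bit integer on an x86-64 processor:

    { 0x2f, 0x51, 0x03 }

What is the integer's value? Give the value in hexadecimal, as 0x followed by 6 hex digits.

Little-endian stores the least-significant byte at the lowest address.
Reassemble most-significant byte first: 03 51 2F → 0x03512F.

0x03512F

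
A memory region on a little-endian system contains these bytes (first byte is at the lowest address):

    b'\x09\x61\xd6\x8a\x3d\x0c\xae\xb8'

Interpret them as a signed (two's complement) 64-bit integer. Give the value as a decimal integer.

-5139156666321313527

Little-endian stores the least-significant byte at the lowest address.
Reassemble most-significant byte first: B8 AE 0C 3D 8A D6 61 09 → 0xB8AE0C3D8AD66109.
Top bit is set, so as a signed 64-bit value this is 0xB8AE0C3D8AD66109 − 2^64 = -5139156666321313527.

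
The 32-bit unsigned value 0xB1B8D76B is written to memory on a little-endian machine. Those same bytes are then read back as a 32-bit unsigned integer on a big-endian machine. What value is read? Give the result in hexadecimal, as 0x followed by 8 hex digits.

0x6BD7B8B1

Stored little-endian, the bytes at ascending addresses are 6B D7 B8 B1.
Read back as big-endian, the last byte is least significant, giving 0x6BD7B8B1.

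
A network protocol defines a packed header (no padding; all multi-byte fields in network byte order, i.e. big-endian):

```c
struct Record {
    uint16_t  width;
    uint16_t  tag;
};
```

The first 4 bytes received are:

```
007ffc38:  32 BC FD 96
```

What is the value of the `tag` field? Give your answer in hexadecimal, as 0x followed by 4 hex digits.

`tag` follows `width` (2 bytes), so it starts at byte offset 2 and occupies 2 bytes.
Bytes at offsets 2..3: FD 96.
Big-endian stores the most-significant byte at the lowest address.
The bytes are already most-significant first: 0xFD96.

0xFD96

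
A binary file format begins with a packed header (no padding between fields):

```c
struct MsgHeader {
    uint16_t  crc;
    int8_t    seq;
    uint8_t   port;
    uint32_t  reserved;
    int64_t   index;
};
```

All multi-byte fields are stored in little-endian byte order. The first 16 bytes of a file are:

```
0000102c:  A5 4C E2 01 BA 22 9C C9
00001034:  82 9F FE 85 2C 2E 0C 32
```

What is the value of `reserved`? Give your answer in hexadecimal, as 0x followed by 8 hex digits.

0xC99C22BA

`reserved` follows `crc` (2 B), `seq` (1 B), `port` (1 B), so it starts at offset 2 + 1 + 1 = 4 and occupies 4 bytes.
Bytes at offsets 4..7: BA 22 9C C9.
Little-endian: lowest address holds the least-significant byte.
Reassemble most-significant byte first: C9 9C 22 BA → 0xC99C22BA.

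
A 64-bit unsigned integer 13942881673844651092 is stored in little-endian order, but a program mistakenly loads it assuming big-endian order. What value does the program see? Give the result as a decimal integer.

13942881673844651092 in 64-bit hexadecimal is 0xC17F110282D07454.
Stored little-endian, the bytes at ascending addresses are 54 74 D0 82 02 11 7F C1.
Read back as big-endian, the last byte is least significant, giving 0x5474D08202117FC1.
0x5474D08202117FC1 = 6085718253283409857.

6085718253283409857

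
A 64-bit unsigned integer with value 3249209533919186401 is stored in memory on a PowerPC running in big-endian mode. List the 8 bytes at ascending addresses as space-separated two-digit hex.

2D 17 82 DB 26 10 CD E1

3249209533919186401 in hexadecimal, padded to 64 bits, is 0x2D1782DB2610CDE1.
Split into bytes (most-significant first): 2D 17 82 DB 26 10 CD E1.
In big-endian order the high byte comes first in memory.
So the memory order matches the most-significant-first order: 2D 17 82 DB 26 10 CD E1.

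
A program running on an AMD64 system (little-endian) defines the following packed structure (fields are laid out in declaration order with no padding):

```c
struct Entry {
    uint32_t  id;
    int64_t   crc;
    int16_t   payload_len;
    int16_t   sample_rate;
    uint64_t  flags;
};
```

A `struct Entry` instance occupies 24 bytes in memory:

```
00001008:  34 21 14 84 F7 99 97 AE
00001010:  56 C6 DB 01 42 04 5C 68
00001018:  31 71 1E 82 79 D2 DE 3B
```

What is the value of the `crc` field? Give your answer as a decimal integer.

`crc` follows `id` (4 bytes), so it starts at byte offset 4 and occupies 8 bytes.
Bytes at offsets 4..11: F7 99 97 AE 56 C6 DB 01.
Little-endian: lowest address holds the least-significant byte.
Reassemble most-significant byte first: 01 DB C6 56 AE 97 99 F7 → 0x01DBC656AE9799F7.
0x01DBC656AE9799F7 = 133918689536219639.

133918689536219639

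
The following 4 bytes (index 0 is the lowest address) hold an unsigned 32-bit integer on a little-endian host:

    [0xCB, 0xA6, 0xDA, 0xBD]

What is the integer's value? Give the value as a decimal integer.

3185223371

In little-endian order the low byte comes first in memory.
Reassemble most-significant byte first: BD DA A6 CB → 0xBDDAA6CB.
0xBDDAA6CB = 3185223371.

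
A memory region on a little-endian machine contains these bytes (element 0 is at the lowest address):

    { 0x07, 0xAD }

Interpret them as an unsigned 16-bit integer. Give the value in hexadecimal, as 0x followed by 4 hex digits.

0xAD07

Little-endian stores the least-significant byte at the lowest address.
Reassemble most-significant byte first: AD 07 → 0xAD07.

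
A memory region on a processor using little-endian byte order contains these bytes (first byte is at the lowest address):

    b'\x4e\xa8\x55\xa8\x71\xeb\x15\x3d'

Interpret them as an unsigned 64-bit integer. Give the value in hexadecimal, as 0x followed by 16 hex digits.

In little-endian order the low byte comes first in memory.
Reassemble most-significant byte first: 3D 15 EB 71 A8 55 A8 4E → 0x3D15EB71A855A84E.

0x3D15EB71A855A84E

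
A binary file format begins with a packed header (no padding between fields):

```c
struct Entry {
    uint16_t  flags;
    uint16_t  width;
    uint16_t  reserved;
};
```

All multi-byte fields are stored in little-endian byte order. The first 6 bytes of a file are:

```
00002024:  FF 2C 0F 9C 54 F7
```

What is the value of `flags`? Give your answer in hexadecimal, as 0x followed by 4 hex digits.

0x2CFF

`flags` is the first field, at byte offset 0, occupying 2 bytes.
Bytes at offsets 0..1: FF 2C.
Little-endian stores the least-significant byte at the lowest address.
Reassemble most-significant byte first: 2C FF → 0x2CFF.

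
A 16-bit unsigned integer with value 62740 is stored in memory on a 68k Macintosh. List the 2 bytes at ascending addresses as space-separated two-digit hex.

62740 in hexadecimal, padded to 16 bits, is 0xF514.
Split into bytes (most-significant first): F5 14.
Big-endian: lowest address holds the most-significant byte.
So the memory order matches the most-significant-first order: F5 14.

F5 14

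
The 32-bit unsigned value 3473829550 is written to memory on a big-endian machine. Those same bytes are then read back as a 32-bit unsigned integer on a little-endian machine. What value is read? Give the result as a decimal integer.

3473829550 in 32-bit hexadecimal is 0xCF0E6EAE.
Stored big-endian, the bytes at ascending addresses are CF 0E 6E AE.
Read back as little-endian, the first byte is least significant, giving 0xAE6E0ECF.
0xAE6E0ECF = 2926448335.

2926448335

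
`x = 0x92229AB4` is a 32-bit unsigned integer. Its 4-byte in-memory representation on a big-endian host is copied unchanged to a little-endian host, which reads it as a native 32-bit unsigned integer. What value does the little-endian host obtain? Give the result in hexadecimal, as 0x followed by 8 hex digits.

0xB49A2292

Stored big-endian, the bytes at ascending addresses are 92 22 9A B4.
Read back as little-endian, the first byte is least significant, giving 0xB49A2292.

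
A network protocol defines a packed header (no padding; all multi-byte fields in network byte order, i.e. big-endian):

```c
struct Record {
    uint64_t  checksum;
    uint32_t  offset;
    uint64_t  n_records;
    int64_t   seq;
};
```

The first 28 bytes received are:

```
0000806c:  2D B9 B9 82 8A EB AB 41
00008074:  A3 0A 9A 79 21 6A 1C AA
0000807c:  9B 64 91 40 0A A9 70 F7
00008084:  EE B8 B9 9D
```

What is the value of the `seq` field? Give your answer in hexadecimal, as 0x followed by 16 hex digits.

0x0AA970F7EEB8B99D

`seq` follows `checksum` (8 B), `offset` (4 B), `n_records` (8 B), so it starts at offset 8 + 4 + 8 = 20 and occupies 8 bytes.
Bytes at offsets 20..27: 0A A9 70 F7 EE B8 B9 9D.
Big-endian: lowest address holds the most-significant byte.
The bytes are already most-significant first: 0x0AA970F7EEB8B99D.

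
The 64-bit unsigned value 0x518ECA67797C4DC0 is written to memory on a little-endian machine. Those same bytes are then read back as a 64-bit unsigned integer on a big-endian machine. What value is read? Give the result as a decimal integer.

13856868489363099217

Stored little-endian, the bytes at ascending addresses are C0 4D 7C 79 67 CA 8E 51.
Read back as big-endian, the last byte is least significant, giving 0xC04D7C7967CA8E51.
0xC04D7C7967CA8E51 = 13856868489363099217.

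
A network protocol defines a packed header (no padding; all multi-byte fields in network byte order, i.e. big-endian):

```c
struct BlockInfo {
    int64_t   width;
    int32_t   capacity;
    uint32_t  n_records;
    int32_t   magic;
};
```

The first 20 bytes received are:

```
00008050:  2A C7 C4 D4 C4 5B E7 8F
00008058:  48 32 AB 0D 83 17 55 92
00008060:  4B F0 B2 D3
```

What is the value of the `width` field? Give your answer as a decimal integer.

3082648888064862095

`width` is the first field, at byte offset 0, occupying 8 bytes.
Bytes at offsets 0..7: 2A C7 C4 D4 C4 5B E7 8F.
Big-endian: lowest address holds the most-significant byte.
The bytes are already most-significant first: 0x2AC7C4D4C45BE78F.
0x2AC7C4D4C45BE78F = 3082648888064862095.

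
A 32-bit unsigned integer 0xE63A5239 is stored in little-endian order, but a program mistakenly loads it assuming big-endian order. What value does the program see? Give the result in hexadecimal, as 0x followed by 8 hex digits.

0x39523AE6

Stored little-endian, the bytes at ascending addresses are 39 52 3A E6.
Read back as big-endian, the last byte is least significant, giving 0x39523AE6.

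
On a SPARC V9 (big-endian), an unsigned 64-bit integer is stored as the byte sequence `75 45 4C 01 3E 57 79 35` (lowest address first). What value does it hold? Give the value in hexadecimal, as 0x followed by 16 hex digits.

Big-endian stores the most-significant byte at the lowest address.
The bytes are already most-significant first: 0x75454C013E577935.

0x75454C013E577935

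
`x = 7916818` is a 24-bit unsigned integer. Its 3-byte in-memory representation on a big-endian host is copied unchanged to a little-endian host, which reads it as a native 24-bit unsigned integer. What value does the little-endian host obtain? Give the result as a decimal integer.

7916818 in 24-bit hexadecimal is 0x78CD12.
Stored big-endian, the bytes at ascending addresses are 78 CD 12.
Read back as little-endian, the first byte is least significant, giving 0x12CD78.
0x12CD78 = 1232248.

1232248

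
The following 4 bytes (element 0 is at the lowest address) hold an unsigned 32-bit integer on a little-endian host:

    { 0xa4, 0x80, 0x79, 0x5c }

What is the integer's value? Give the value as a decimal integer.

Little-endian: lowest address holds the least-significant byte.
Reassemble most-significant byte first: 5C 79 80 A4 → 0x5C7980A4.
0x5C7980A4 = 1551466660.

1551466660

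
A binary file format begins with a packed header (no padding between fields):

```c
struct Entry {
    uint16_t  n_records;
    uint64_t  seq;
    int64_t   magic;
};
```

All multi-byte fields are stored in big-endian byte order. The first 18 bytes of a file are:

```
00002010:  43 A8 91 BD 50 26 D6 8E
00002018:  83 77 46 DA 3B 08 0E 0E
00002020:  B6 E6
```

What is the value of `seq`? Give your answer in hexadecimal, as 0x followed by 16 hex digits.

`seq` follows `n_records` (2 bytes), so it starts at byte offset 2 and occupies 8 bytes.
Bytes at offsets 2..9: 91 BD 50 26 D6 8E 83 77.
Big-endian stores the most-significant byte at the lowest address.
The bytes are already most-significant first: 0x91BD5026D68E8377.

0x91BD5026D68E8377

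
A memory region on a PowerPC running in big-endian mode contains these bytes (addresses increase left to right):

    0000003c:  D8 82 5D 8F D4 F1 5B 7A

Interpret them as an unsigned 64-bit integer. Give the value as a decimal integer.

15601134931499113338

Big-endian stores the most-significant byte at the lowest address.
The bytes are already most-significant first: 0xD8825D8FD4F15B7A.
0xD8825D8FD4F15B7A = 15601134931499113338.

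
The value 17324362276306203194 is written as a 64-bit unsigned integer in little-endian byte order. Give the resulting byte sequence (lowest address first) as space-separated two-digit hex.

3A B2 68 AF B3 7F 6C F0

17324362276306203194 in hexadecimal, padded to 64 bits, is 0xF06C7FB3AF68B23A.
Split into bytes (most-significant first): F0 6C 7F B3 AF 68 B2 3A.
Little-endian: lowest address holds the least-significant byte.
So at ascending addresses the bytes are 3A B2 68 AF B3 7F 6C F0.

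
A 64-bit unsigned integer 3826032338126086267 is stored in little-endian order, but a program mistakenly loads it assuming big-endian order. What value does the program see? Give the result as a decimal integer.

8908166161423407157

3826032338126086267 in 64-bit hexadecimal is 0x3518CC23ED29A07B.
Stored little-endian, the bytes at ascending addresses are 7B A0 29 ED 23 CC 18 35.
Read back as big-endian, the last byte is least significant, giving 0x7BA029ED23CC1835.
0x7BA029ED23CC1835 = 8908166161423407157.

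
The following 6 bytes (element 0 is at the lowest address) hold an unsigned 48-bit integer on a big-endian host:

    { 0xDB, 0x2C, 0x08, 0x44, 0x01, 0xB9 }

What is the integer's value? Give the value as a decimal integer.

In big-endian order the high byte comes first in memory.
The bytes are already most-significant first: 0xDB2C084401B9.
0xDB2C084401B9 = 240982163718585.

240982163718585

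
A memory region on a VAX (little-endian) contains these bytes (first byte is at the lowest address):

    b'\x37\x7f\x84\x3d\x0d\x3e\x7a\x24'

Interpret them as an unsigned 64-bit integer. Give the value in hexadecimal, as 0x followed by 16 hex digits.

Little-endian stores the least-significant byte at the lowest address.
Reassemble most-significant byte first: 24 7A 3E 0D 3D 84 7F 37 → 0x247A3E0D3D847F37.

0x247A3E0D3D847F37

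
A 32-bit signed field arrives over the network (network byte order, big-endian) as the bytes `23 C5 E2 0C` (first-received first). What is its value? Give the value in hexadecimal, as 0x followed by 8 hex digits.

0x23C5E20C

In big-endian order the high byte comes first in memory.
The bytes are already most-significant first: 0x23C5E20C.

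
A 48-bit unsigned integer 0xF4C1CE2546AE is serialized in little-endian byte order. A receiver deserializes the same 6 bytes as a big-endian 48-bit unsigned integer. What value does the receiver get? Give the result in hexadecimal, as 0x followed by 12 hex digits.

0xAE4625CEC1F4

Stored little-endian, the bytes at ascending addresses are AE 46 25 CE C1 F4.
Read back as big-endian, the last byte is least significant, giving 0xAE4625CEC1F4.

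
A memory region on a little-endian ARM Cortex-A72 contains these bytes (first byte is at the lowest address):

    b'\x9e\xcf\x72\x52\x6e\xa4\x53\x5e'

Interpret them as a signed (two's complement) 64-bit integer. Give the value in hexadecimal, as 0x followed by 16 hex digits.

0x5E53A46E5272CF9E

Little-endian: lowest address holds the least-significant byte.
Reassemble most-significant byte first: 5E 53 A4 6E 52 72 CF 9E → 0x5E53A46E5272CF9E.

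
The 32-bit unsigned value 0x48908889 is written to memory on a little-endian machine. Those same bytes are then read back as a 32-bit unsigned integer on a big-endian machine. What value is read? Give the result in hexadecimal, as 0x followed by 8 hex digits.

0x89889048

Stored little-endian, the bytes at ascending addresses are 89 88 90 48.
Read back as big-endian, the last byte is least significant, giving 0x89889048.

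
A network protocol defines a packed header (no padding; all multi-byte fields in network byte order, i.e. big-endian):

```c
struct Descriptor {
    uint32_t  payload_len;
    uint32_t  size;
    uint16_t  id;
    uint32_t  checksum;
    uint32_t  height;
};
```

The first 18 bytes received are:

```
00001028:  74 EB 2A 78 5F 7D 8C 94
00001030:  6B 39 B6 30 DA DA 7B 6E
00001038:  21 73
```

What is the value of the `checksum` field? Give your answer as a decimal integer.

`checksum` follows `payload_len` (4 B), `size` (4 B), `id` (2 B), so it starts at offset 4 + 4 + 2 = 10 and occupies 4 bytes.
Bytes at offsets 10..13: B6 30 DA DA.
In big-endian order the high byte comes first in memory.
The bytes are already most-significant first: 0xB630DADA.
0xB630DADA = 3056655066.

3056655066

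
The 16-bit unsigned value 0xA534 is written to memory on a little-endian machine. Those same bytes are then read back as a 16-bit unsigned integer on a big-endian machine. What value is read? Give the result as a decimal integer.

Stored little-endian, the bytes at ascending addresses are 34 A5.
Read back as big-endian, the last byte is least significant, giving 0x34A5.
0x34A5 = 13477.

13477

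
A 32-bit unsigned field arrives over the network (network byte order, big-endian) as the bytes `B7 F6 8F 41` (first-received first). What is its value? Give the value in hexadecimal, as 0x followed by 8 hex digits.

0xB7F68F41

Big-endian stores the most-significant byte at the lowest address.
The bytes are already most-significant first: 0xB7F68F41.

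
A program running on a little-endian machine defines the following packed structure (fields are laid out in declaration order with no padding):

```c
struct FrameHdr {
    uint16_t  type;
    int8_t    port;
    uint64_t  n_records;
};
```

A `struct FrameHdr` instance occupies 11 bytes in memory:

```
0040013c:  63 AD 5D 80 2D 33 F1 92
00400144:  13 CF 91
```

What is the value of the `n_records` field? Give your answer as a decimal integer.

`n_records` follows `type` (2 B), `port` (1 B), so it starts at offset 2 + 1 = 3 and occupies 8 bytes.
Bytes at offsets 3..10: 80 2D 33 F1 92 13 CF 91.
In little-endian order the low byte comes first in memory.
Reassemble most-significant byte first: 91 CF 13 92 F1 33 2D 80 → 0x91CF1392F1332D80.
0x91CF1392F1332D80 = 10506637977511472512.

10506637977511472512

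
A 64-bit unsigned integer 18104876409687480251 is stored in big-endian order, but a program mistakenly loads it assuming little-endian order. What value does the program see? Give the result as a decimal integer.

13517490222844166651

18104876409687480251 in 64-bit hexadecimal is 0xFB41712BBDC597BB.
Stored big-endian, the bytes at ascending addresses are FB 41 71 2B BD C5 97 BB.
Read back as little-endian, the first byte is least significant, giving 0xBB97C5BD2B7141FB.
0xBB97C5BD2B7141FB = 13517490222844166651.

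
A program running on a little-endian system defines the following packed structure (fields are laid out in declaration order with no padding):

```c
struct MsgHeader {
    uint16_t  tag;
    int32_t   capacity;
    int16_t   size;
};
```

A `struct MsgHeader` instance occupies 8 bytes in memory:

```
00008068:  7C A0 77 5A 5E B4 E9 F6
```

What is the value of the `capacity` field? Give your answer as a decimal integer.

`capacity` follows `tag` (2 bytes), so it starts at byte offset 2 and occupies 4 bytes.
Bytes at offsets 2..5: 77 5A 5E B4.
In little-endian order the low byte comes first in memory.
Reassemble most-significant byte first: B4 5E 5A 77 → 0xB45E5A77.
Top bit is set, so as a signed 32-bit value this is 0xB45E5A77 − 2^32 = -1268884873.

-1268884873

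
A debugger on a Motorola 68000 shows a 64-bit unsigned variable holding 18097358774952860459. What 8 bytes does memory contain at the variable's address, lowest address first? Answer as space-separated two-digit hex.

FB 26 BB EC 01 DD 1B 2B

18097358774952860459 in hexadecimal, padded to 64 bits, is 0xFB26BBEC01DD1B2B.
Split into bytes (most-significant first): FB 26 BB EC 01 DD 1B 2B.
Big-endian: lowest address holds the most-significant byte.
So the memory order matches the most-significant-first order: FB 26 BB EC 01 DD 1B 2B.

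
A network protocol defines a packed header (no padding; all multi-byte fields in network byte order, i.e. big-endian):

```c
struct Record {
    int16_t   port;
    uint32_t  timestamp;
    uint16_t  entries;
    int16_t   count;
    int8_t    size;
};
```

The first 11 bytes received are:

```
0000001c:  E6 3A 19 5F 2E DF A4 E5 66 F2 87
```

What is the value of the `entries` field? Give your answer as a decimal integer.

`entries` follows `port` (2 B), `timestamp` (4 B), so it starts at offset 2 + 4 = 6 and occupies 2 bytes.
Bytes at offsets 6..7: A4 E5.
Big-endian stores the most-significant byte at the lowest address.
The bytes are already most-significant first: 0xA4E5.
0xA4E5 = 42213.

42213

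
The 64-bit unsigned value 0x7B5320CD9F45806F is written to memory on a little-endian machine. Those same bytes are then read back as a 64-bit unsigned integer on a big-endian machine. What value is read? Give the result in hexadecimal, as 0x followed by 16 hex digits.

0x6F80459FCD20537B

Stored little-endian, the bytes at ascending addresses are 6F 80 45 9F CD 20 53 7B.
Read back as big-endian, the last byte is least significant, giving 0x6F80459FCD20537B.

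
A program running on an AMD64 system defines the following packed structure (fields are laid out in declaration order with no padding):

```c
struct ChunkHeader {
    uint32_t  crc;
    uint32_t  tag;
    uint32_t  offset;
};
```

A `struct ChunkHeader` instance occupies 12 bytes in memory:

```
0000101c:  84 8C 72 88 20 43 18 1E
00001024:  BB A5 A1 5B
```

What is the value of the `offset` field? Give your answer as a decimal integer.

1537320379

`offset` follows `crc` (4 B), `tag` (4 B), so it starts at offset 4 + 4 = 8 and occupies 4 bytes.
Bytes at offsets 8..11: BB A5 A1 5B.
In little-endian order the low byte comes first in memory.
Reassemble most-significant byte first: 5B A1 A5 BB → 0x5BA1A5BB.
0x5BA1A5BB = 1537320379.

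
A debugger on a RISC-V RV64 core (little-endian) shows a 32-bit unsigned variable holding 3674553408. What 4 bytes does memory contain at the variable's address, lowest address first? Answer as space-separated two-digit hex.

40 3C 05 DB

3674553408 in hexadecimal, padded to 32 bits, is 0xDB053C40.
Split into bytes (most-significant first): DB 05 3C 40.
Little-endian: lowest address holds the least-significant byte.
So at ascending addresses the bytes are 40 3C 05 DB.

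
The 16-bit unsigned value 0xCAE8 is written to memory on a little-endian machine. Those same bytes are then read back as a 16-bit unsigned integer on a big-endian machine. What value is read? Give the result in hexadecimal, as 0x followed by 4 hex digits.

Stored little-endian, the bytes at ascending addresses are E8 CA.
Read back as big-endian, the last byte is least significant, giving 0xE8CA.

0xE8CA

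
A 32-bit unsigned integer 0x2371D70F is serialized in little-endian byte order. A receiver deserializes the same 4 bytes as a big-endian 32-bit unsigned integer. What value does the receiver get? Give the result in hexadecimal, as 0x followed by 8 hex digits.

Stored little-endian, the bytes at ascending addresses are 0F D7 71 23.
Read back as big-endian, the last byte is least significant, giving 0x0FD77123.

0x0FD77123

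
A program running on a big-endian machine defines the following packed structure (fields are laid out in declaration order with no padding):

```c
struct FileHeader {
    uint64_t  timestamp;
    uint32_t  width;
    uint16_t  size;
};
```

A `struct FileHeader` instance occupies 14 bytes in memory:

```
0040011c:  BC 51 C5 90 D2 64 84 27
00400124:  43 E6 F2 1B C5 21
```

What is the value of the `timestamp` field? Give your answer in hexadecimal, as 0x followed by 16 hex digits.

`timestamp` is the first field, at byte offset 0, occupying 8 bytes.
Bytes at offsets 0..7: BC 51 C5 90 D2 64 84 27.
Big-endian stores the most-significant byte at the lowest address.
The bytes are already most-significant first: 0xBC51C590D2648427.

0xBC51C590D2648427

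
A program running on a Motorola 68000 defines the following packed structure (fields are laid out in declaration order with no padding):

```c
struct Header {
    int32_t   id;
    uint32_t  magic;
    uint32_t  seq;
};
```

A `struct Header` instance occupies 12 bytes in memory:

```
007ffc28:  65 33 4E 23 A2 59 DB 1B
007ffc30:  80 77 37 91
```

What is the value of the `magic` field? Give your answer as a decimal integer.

`magic` follows `id` (4 bytes), so it starts at byte offset 4 and occupies 4 bytes.
Bytes at offsets 4..7: A2 59 DB 1B.
Big-endian: lowest address holds the most-significant byte.
The bytes are already most-significant first: 0xA259DB1B.
0xA259DB1B = 2723797787.

2723797787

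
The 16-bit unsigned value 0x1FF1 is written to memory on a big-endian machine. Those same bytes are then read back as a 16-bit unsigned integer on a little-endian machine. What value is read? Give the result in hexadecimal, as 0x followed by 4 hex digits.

Stored big-endian, the bytes at ascending addresses are 1F F1.
Read back as little-endian, the first byte is least significant, giving 0xF11F.

0xF11F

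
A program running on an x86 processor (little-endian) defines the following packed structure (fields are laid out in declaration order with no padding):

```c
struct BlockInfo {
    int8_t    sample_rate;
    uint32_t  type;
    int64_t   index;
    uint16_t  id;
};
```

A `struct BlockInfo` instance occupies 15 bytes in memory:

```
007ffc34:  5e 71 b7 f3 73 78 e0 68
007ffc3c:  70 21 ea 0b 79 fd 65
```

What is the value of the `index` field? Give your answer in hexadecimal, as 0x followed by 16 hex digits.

0x790BEA217068E078

`index` follows `sample_rate` (1 B), `type` (4 B), so it starts at offset 1 + 4 = 5 and occupies 8 bytes.
Bytes at offsets 5..12: 78 E0 68 70 21 EA 0B 79.
Little-endian: lowest address holds the least-significant byte.
Reassemble most-significant byte first: 79 0B EA 21 70 68 E0 78 → 0x790BEA217068E078.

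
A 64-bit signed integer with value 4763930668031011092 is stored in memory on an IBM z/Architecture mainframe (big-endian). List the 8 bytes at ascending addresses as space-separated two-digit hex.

4763930668031011092 in hexadecimal, padded to 64 bits, is 0x421CE1B3C293E914.
Split into bytes (most-significant first): 42 1C E1 B3 C2 93 E9 14.
Big-endian stores the most-significant byte at the lowest address.
So the memory order matches the most-significant-first order: 42 1C E1 B3 C2 93 E9 14.

42 1C E1 B3 C2 93 E9 14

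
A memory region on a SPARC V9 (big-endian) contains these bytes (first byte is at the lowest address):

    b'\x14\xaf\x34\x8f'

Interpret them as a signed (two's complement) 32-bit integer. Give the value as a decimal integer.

347026575

Big-endian stores the most-significant byte at the lowest address.
The bytes are already most-significant first: 0x14AF348F.
0x14AF348F = 347026575.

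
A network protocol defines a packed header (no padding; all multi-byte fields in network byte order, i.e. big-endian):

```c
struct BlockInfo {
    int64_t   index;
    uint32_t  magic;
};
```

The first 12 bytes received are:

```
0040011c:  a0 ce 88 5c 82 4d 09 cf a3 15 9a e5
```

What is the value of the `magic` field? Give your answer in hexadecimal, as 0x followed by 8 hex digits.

0xA3159AE5

`magic` follows `index` (8 bytes), so it starts at byte offset 8 and occupies 4 bytes.
Bytes at offsets 8..11: A3 15 9A E5.
In big-endian order the high byte comes first in memory.
The bytes are already most-significant first: 0xA3159AE5.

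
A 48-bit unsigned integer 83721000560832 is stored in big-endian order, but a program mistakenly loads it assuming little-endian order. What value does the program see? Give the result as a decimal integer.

211829931385932

83721000560832 in 48-bit hexadecimal is 0x4C24D07FA8C0.
Stored big-endian, the bytes at ascending addresses are 4C 24 D0 7F A8 C0.
Read back as little-endian, the first byte is least significant, giving 0xC0A87FD0244C.
0xC0A87FD0244C = 211829931385932.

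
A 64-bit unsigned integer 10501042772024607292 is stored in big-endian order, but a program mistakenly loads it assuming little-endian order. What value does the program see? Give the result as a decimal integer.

10501042772024607292 in 64-bit hexadecimal is 0x91BB32C3A5B5C23C.
Stored big-endian, the bytes at ascending addresses are 91 BB 32 C3 A5 B5 C2 3C.
Read back as little-endian, the first byte is least significant, giving 0x3CC2B5A5C332BB91.
0x3CC2B5A5C332BB91 = 4378261511306656657.

4378261511306656657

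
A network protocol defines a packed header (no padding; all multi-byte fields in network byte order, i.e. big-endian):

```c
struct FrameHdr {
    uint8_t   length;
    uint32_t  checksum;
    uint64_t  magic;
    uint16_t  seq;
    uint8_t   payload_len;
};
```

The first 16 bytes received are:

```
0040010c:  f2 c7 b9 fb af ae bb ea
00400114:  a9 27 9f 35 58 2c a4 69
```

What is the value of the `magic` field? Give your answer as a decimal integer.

12590915195479471448

`magic` follows `length` (1 B), `checksum` (4 B), so it starts at offset 1 + 4 = 5 and occupies 8 bytes.
Bytes at offsets 5..12: AE BB EA A9 27 9F 35 58.
In big-endian order the high byte comes first in memory.
The bytes are already most-significant first: 0xAEBBEAA9279F3558.
0xAEBBEAA9279F3558 = 12590915195479471448.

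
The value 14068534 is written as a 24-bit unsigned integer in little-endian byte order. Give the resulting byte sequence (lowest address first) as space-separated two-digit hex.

14068534 in hexadecimal, padded to 24 bits, is 0xD6AB36.
Split into bytes (most-significant first): D6 AB 36.
Little-endian stores the least-significant byte at the lowest address.
So at ascending addresses the bytes are 36 AB D6.

36 AB D6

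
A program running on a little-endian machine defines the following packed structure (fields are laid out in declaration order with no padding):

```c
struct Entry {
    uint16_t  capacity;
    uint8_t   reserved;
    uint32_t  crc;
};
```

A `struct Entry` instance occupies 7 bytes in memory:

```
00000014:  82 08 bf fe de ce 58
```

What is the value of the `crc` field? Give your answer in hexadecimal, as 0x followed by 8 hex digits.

0x58CEDEFE

`crc` follows `capacity` (2 B), `reserved` (1 B), so it starts at offset 2 + 1 = 3 and occupies 4 bytes.
Bytes at offsets 3..6: FE DE CE 58.
Little-endian stores the least-significant byte at the lowest address.
Reassemble most-significant byte first: 58 CE DE FE → 0x58CEDEFE.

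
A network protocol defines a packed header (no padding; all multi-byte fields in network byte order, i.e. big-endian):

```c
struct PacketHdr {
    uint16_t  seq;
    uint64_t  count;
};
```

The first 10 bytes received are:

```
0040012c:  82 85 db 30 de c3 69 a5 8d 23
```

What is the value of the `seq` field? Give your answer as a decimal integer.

33413

`seq` is the first field, at byte offset 0, occupying 2 bytes.
Bytes at offsets 0..1: 82 85.
Big-endian: lowest address holds the most-significant byte.
The bytes are already most-significant first: 0x8285.
0x8285 = 33413.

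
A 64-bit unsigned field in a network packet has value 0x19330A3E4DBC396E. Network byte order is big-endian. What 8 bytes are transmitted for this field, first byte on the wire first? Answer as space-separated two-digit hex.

Split into bytes (most-significant first): 19 33 0A 3E 4D BC 39 6E.
Big-endian stores the most-significant byte at the lowest address.
So the memory order matches the most-significant-first order: 19 33 0A 3E 4D BC 39 6E.

19 33 0A 3E 4D BC 39 6E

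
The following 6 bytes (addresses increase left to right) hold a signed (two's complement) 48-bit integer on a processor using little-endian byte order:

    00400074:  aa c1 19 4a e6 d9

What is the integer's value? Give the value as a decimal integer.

-41891867803222

In little-endian order the low byte comes first in memory.
Reassemble most-significant byte first: D9 E6 4A 19 C1 AA → 0xD9E64A19C1AA.
Top bit is set, so as a signed 48-bit value this is 0xD9E64A19C1AA − 2^48 = -41891867803222.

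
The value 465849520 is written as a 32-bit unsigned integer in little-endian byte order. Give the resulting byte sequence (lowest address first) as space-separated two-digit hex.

B0 4C C4 1B

465849520 in hexadecimal, padded to 32 bits, is 0x1BC44CB0.
Split into bytes (most-significant first): 1B C4 4C B0.
Little-endian: lowest address holds the least-significant byte.
So at ascending addresses the bytes are B0 4C C4 1B.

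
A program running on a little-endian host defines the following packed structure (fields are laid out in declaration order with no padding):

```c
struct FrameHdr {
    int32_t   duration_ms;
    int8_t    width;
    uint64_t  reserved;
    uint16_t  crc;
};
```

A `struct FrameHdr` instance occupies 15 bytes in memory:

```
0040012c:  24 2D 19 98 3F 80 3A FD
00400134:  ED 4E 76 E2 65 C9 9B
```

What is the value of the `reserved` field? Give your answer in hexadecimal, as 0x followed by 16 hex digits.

`reserved` follows `duration_ms` (4 B), `width` (1 B), so it starts at offset 4 + 1 = 5 and occupies 8 bytes.
Bytes at offsets 5..12: 80 3A FD ED 4E 76 E2 65.
In little-endian order the low byte comes first in memory.
Reassemble most-significant byte first: 65 E2 76 4E ED FD 3A 80 → 0x65E2764EEDFD3A80.

0x65E2764EEDFD3A80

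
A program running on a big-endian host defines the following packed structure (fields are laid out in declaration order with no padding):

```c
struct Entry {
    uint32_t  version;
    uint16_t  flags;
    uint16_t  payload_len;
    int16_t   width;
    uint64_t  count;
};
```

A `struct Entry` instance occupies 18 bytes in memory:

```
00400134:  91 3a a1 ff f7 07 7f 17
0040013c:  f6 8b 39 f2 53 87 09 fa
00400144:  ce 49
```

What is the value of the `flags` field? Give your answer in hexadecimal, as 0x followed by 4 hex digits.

`flags` follows `version` (4 bytes), so it starts at byte offset 4 and occupies 2 bytes.
Bytes at offsets 4..5: F7 07.
Big-endian stores the most-significant byte at the lowest address.
The bytes are already most-significant first: 0xF707.

0xF707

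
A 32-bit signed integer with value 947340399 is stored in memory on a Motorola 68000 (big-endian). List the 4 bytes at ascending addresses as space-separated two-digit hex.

38 77 44 6F

947340399 in hexadecimal, padded to 32 bits, is 0x3877446F.
Split into bytes (most-significant first): 38 77 44 6F.
In big-endian order the high byte comes first in memory.
So the memory order matches the most-significant-first order: 38 77 44 6F.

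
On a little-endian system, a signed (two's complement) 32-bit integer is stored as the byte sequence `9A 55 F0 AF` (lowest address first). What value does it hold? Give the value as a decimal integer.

-1343203942

Little-endian: lowest address holds the least-significant byte.
Reassemble most-significant byte first: AF F0 55 9A → 0xAFF0559A.
Top bit is set, so as a signed 32-bit value this is 0xAFF0559A − 2^32 = -1343203942.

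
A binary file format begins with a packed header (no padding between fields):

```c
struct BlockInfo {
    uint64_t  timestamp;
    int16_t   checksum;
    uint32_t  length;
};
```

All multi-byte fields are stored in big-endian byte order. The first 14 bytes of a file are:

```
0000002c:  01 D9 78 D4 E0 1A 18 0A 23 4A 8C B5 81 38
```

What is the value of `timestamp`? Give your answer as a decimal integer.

133270519672346634

`timestamp` is the first field, at byte offset 0, occupying 8 bytes.
Bytes at offsets 0..7: 01 D9 78 D4 E0 1A 18 0A.
In big-endian order the high byte comes first in memory.
The bytes are already most-significant first: 0x01D978D4E01A180A.
0x01D978D4E01A180A = 133270519672346634.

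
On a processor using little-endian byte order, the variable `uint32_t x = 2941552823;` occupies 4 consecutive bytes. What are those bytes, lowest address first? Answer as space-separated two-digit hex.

B7 88 54 AF

2941552823 in hexadecimal, padded to 32 bits, is 0xAF5488B7.
Split into bytes (most-significant first): AF 54 88 B7.
Little-endian stores the least-significant byte at the lowest address.
So at ascending addresses the bytes are B7 88 54 AF.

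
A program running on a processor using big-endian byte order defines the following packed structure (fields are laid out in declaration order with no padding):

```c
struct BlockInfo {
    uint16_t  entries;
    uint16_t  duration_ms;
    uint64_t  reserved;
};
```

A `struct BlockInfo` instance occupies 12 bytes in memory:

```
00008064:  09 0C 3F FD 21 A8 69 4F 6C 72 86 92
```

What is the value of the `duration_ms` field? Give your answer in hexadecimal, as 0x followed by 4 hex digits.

0x3FFD

`duration_ms` follows `entries` (2 bytes), so it starts at byte offset 2 and occupies 2 bytes.
Bytes at offsets 2..3: 3F FD.
Big-endian stores the most-significant byte at the lowest address.
The bytes are already most-significant first: 0x3FFD.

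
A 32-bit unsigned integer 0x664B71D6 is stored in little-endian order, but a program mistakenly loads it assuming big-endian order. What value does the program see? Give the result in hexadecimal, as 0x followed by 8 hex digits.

Stored little-endian, the bytes at ascending addresses are D6 71 4B 66.
Read back as big-endian, the last byte is least significant, giving 0xD6714B66.

0xD6714B66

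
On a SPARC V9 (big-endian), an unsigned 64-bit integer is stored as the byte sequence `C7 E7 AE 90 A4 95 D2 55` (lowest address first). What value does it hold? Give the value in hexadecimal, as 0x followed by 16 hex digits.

0xC7E7AE90A495D255

Big-endian: lowest address holds the most-significant byte.
The bytes are already most-significant first: 0xC7E7AE90A495D255.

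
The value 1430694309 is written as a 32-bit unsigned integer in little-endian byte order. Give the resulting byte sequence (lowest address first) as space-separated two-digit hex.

1430694309 in hexadecimal, padded to 32 bits, is 0x5546A9A5.
Split into bytes (most-significant first): 55 46 A9 A5.
Little-endian stores the least-significant byte at the lowest address.
So at ascending addresses the bytes are A5 A9 46 55.

A5 A9 46 55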